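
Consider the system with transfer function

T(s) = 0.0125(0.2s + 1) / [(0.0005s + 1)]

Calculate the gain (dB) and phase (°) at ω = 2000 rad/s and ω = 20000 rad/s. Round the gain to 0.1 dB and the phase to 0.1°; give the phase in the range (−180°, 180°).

ω = 2000: 11.0 dB, 44.9°; ω = 20000: 13.9 dB, 5.7°

At ω = 2000 rad/s:
zero (1 + j2000·0.2) = 1 + j400 → |·| ≈ 400, ∠ ≈ 89.86°
pole (1 + j2000·0.0005) = 1 + j1 → |·| ≈ 1.4142, ∠ ≈ 45.00°
|T| = 0.0125 · 400 / (1.4142) ≈ 3.5356
Gain = 20 log₁₀(3.5356) ≈ 10.97 dB
∠T = (89.86°) − (45.00°) = 44.86°

At ω = 20000 rad/s:
zero (1 + j20000·0.2) = 1 + j4000 → |·| ≈ 4000, ∠ ≈ 89.99°
pole (1 + j20000·0.0005) = 1 + j10 → |·| ≈ 10.05, ∠ ≈ 84.29°
|T| = 0.0125 · 4000 / (10.05) ≈ 4.9751
Gain = 20 log₁₀(4.9751) ≈ 13.94 dB
∠T = (89.99°) − (84.29°) = 5.70°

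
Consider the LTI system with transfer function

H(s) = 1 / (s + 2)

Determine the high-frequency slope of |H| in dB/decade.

-20 dB/decade

Each pole contributes −20 dB/decade at high frequency; each zero contributes +20 dB/decade.
Net: 0 zero(s) − 1 pole(s) → -20 dB/decade.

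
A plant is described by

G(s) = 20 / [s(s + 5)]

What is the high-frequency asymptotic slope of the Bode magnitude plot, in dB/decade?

-40 dB/decade

Each pole contributes −20 dB/decade at high frequency; each zero contributes +20 dB/decade.
Net: 0 zero(s) − 2 pole(s) → -40 dB/decade.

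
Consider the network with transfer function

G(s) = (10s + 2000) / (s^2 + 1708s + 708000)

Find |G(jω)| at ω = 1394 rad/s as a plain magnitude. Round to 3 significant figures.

0.00525

Substitute s = j1394:
Numerator: 10(j1394) + 2000 = 2000 + j13940
Denominator: (j1394)^2 + 1708(j1394) + 708000 = -1235236 + j2380952
|N| = √(2000² + 13940²) ≈ 14083, ∠N ≈ 81.84°
|D| = √(1235236² + 2380952²) ≈ 2.6823e+06, ∠D ≈ 117.42°
|G| = 14083 / 2.6823e+06 ≈ 0.0052503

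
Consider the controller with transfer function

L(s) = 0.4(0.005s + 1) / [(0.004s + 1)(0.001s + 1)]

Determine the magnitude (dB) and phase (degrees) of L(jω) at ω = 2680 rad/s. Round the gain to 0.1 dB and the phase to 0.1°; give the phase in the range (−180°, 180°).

At ω = 2680 rad/s:
zero (1 + j2680·0.005) = 1 + j13.4 → |·| ≈ 13.437, ∠ ≈ 85.73°
pole (1 + j2680·0.004) = 1 + j10.72 → |·| ≈ 10.767, ∠ ≈ 84.67°
pole (1 + j2680·0.001) = 1 + j2.68 → |·| ≈ 2.8605, ∠ ≈ 69.54°
|L| = 0.4 · 13.437 / (10.767 · 2.8605) ≈ 0.17451
Gain = 20 log₁₀(0.17451) ≈ -15.16 dB
∠L = (85.73°) − (84.67° + 69.54°) = -68.48°

-15.2 dB, -68.5°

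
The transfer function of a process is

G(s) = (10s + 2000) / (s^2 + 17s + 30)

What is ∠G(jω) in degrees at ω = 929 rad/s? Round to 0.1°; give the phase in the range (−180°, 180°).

Substitute s = j929:
Numerator: 10(j929) + 2000 = 2000 + j9290
Denominator: (j929)^2 + 17(j929) + 30 = -863011 + j15793
|N| = √(2000² + 9290²) ≈ 9502.8, ∠N ≈ 77.85°
|D| = √(863011² + 15793²) ≈ 8.6316e+05, ∠D ≈ 178.95°
∠G = 77.85° − 178.95° = -101.10°

-101.1°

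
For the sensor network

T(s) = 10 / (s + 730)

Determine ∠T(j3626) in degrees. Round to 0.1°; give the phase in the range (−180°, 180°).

-78.6°

At s = jω = j3626:
pole (s+730): 730 + j3626 → |·| = √(730²+3626²) = √13680776 ≈ 3698.8, ∠ = arctan(3626/730) ≈ 78.62°
∠T = 0.00° − 78.62° = -78.62°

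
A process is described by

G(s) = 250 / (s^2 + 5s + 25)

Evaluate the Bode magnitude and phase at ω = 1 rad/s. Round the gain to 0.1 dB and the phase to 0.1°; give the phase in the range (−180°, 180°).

20.2 dB, -11.8°

At s = jω = j1:
quadratic: (j1)² + 5·j1 + 25 = 24 + j5 → |·| ≈ 24.515, ∠ ≈ 11.77°
|G| = 250 / 24.515 ≈ 10.198
Gain = 20 log₁₀(10.198) ≈ 20.17 dB
∠G = 0.00° − 11.77° = -11.77°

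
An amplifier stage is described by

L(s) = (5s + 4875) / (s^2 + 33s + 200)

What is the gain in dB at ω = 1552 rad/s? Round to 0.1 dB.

Substitute s = j1552:
Numerator: 5(j1552) + 4875 = 4875 + j7760
Denominator: (j1552)^2 + 33(j1552) + 200 = -2408504 + j51216
|N| = √(4875² + 7760²) ≈ 9164.2, ∠N ≈ 57.86°
|D| = √(2408504² + 51216²) ≈ 2.409e+06, ∠D ≈ 178.78°
|L| = 9164.2 / 2.409e+06 ≈ 0.0038042
Gain = 20 log₁₀(0.0038042) ≈ -48.39 dB

-48.4 dB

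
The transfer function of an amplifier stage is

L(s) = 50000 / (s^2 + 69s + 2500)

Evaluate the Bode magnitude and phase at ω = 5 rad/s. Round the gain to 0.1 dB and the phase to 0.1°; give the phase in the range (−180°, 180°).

26.0 dB, -7.9°

At s = jω = j5:
quadratic: (j5)² + 69·j5 + 2500 = 2475 + j345 → |·| ≈ 2498.9, ∠ ≈ 7.94°
|L| = 50000 / 2498.9 ≈ 20.009
Gain = 20 log₁₀(20.009) ≈ 26.02 dB
∠L = 0.00° − 7.94° = -7.94°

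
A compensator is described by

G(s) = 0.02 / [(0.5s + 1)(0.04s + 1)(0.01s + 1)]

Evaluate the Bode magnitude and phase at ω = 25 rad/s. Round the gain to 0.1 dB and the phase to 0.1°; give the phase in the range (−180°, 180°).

-59.2 dB, -144.5°

At ω = 25 rad/s:
pole (1 + j25·0.5) = 1 + j12.5 → |·| ≈ 12.54, ∠ ≈ 85.43°
pole (1 + j25·0.04) = 1 + j1 → |·| ≈ 1.4142, ∠ ≈ 45.00°
pole (1 + j25·0.01) = 1 + j0.25 → |·| ≈ 1.0308, ∠ ≈ 14.04°
|G| = 0.02 · 1 / (12.54 · 1.4142 · 1.0308) ≈ 0.0010941
Gain = 20 log₁₀(0.0010941) ≈ -59.22 dB
∠G = (0°) − (85.43° + 45.00° + 14.04°) = -144.47°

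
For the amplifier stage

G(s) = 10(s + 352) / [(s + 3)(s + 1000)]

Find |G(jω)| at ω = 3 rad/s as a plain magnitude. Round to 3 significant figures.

At s = jω = j3:
zero (s+352): 352 + j3 → |·| = √(352²+3²) = √123913 ≈ 352.01, ∠ = arctan(3/352) ≈ 0.49°
pole (s+3): 3 + j3 → |·| = √(3²+3²) = √18 ≈ 4.2426, ∠ = arctan(3/3) ≈ 45.00°
pole (s+1000): 1000 + j3 → |·| = √(1000²+3²) = √1000009 ≈ 1000, ∠ = arctan(3/1000) ≈ 0.17°
|G| = 10 · 352.01 / 4242.6 ≈ 0.8297

0.830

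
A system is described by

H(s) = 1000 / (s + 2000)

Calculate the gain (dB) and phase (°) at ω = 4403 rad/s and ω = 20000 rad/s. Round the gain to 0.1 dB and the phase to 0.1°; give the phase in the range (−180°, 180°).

At s = jω = j4403:
pole (s+2000): 2000 + j4403 → |·| = √(2000²+4403²) = √23386409 ≈ 4835.9, ∠ = arctan(4403/2000) ≈ 65.57°
|H| = 1000 / 4835.9 ≈ 0.20679
Gain = 20 log₁₀(0.20679) ≈ -13.69 dB
∠H = 0.00° − 65.57° = -65.57°

At s = jω = j20000:
pole (s+2000): 2000 + j20000 → |·| = √(2000²+20000²) = √404000000 ≈ 20100, ∠ = arctan(20000/2000) ≈ 84.29°
|H| = 1000 / 20100 ≈ 0.049751
Gain = 20 log₁₀(0.049751) ≈ -26.06 dB
∠H = 0.00° − 84.29° = -84.29°

ω = 4403: -13.7 dB, -65.6°; ω = 20000: -26.1 dB, -84.3°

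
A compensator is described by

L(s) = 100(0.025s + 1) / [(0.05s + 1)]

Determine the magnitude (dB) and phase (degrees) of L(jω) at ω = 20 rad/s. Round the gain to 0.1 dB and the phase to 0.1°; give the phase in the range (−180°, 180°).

At ω = 20 rad/s:
zero (1 + j20·0.025) = 1 + j0.5 → |·| ≈ 1.118, ∠ ≈ 26.57°
pole (1 + j20·0.05) = 1 + j1 → |·| ≈ 1.4142, ∠ ≈ 45.00°
|L| = 100 · 1.118 / (1.4142) ≈ 79.055
Gain = 20 log₁₀(79.055) ≈ 37.96 dB
∠L = (26.57°) − (45.00°) = -18.43°

38.0 dB, -18.4°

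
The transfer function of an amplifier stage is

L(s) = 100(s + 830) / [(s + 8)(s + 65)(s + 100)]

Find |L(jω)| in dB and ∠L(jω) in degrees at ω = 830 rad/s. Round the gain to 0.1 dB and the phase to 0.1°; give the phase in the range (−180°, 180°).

At s = jω = j830:
zero (s+830): 830 + j830 → |·| = √(830²+830²) = √1377800 ≈ 1173.8, ∠ = arctan(830/830) ≈ 45.00°
pole (s+8): 8 + j830 → |·| = √(8²+830²) = √688964 ≈ 830.04, ∠ = arctan(830/8) ≈ 89.45°
pole (s+65): 65 + j830 → |·| = √(65²+830²) = √693125 ≈ 832.54, ∠ = arctan(830/65) ≈ 85.52°
pole (s+100): 100 + j830 → |·| = √(100²+830²) = √698900 ≈ 836, ∠ = arctan(830/100) ≈ 83.13°
|L| = 100 · 1173.8 / 5.7771e+08 ≈ 0.00020318
Gain = 20 log₁₀(0.00020318) ≈ -73.84 dB
∠L = 45.00° − 258.10° = -213.10° ≡ 146.90° (principal value)

-73.8 dB, 146.9°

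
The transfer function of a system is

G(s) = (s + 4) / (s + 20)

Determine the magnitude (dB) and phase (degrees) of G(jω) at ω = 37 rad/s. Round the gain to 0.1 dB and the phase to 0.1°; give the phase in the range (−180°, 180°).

At s = jω = j37:
zero (s+4): 4 + j37 → |·| = √(4²+37²) = √1385 ≈ 37.216, ∠ = arctan(37/4) ≈ 83.83°
pole (s+20): 20 + j37 → |·| = √(20²+37²) = √1769 ≈ 42.059, ∠ = arctan(37/20) ≈ 61.61°
|G| = 1 · 37.216 / 42.059 ≈ 0.88485
Gain = 20 log₁₀(0.88485) ≈ -1.06 dB
∠G = 83.83° − 61.61° = 22.22°

-1.1 dB, 22.2°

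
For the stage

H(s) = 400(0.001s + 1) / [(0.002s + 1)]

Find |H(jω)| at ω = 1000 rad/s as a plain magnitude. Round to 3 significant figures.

At ω = 1000 rad/s:
zero (1 + j1000·0.001) = 1 + j1 → |·| ≈ 1.4142, ∠ ≈ 45.00°
pole (1 + j1000·0.002) = 1 + j2 → |·| ≈ 2.2361, ∠ ≈ 63.43°
|H| = 400 · 1.4142 / (2.2361) ≈ 252.98

253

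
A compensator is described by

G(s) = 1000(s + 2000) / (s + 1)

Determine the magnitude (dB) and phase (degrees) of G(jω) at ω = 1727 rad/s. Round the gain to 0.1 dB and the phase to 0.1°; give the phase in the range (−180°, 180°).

At s = jω = j1727:
zero (s+2000): 2000 + j1727 → |·| = √(2000²+1727²) = √6982529 ≈ 2642.4, ∠ = arctan(1727/2000) ≈ 40.81°
pole (s+1): 1 + j1727 → |·| = √(1²+1727²) = √2982530 ≈ 1727, ∠ = arctan(1727/1) ≈ 89.97°
|G| = 1000 · 2642.4 / 1727 ≈ 1530.1
Gain = 20 log₁₀(1530.1) ≈ 63.69 dB
∠G = 40.81° − 89.97° = -49.16°

63.7 dB, -49.2°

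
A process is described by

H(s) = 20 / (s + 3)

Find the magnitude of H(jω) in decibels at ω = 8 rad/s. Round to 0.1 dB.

7.4 dB

Substitute s = j8:
Numerator: 20 = 20 + j0
Denominator: (j8) + 3 = 3 + j8
|N| = √(20² + 0²) ≈ 20, ∠N ≈ 0.00°
|D| = √(3² + 8²) ≈ 8.544, ∠D ≈ 69.44°
|H| = 20 / 8.544 ≈ 2.3408
Gain = 20 log₁₀(2.3408) ≈ 7.39 dB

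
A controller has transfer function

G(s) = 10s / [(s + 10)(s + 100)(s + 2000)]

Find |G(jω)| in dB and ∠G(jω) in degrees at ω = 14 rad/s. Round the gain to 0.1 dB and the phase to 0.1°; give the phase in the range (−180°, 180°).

At s = jω = j14:
zero at origin: s = j14 → |·| = 14, ∠ = 90.00°
pole (s+10): 10 + j14 → |·| = √(10²+14²) = √296 ≈ 17.205, ∠ = arctan(14/10) ≈ 54.46°
pole (s+100): 100 + j14 → |·| = √(100²+14²) = √10196 ≈ 100.98, ∠ = arctan(14/100) ≈ 7.97°
pole (s+2000): 2000 + j14 → |·| = √(2000²+14²) = √4000196 ≈ 2000, ∠ = arctan(14/2000) ≈ 0.40°
|G| = 10 · 14 / 3.4747e+06 ≈ 4.0291e-05
Gain = 20 log₁₀(4.0291e-05) ≈ -87.90 dB
∠G = 90.00° − 62.83° = 27.17°

-87.9 dB, 27.2°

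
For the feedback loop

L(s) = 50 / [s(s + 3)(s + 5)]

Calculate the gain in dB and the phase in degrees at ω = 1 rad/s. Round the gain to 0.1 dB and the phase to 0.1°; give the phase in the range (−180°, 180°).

9.8 dB, -119.7°

At s = jω = j1:
pole (s+3): 3 + j1 → |·| = √(3²+1²) = √10 ≈ 3.1623, ∠ = arctan(1/3) ≈ 18.43°
pole (s+5): 5 + j1 → |·| = √(5²+1²) = √26 ≈ 5.099, ∠ = arctan(1/5) ≈ 11.31°
pole at origin: |s| = 1, ∠ = 90.00° (in denominator)
|L| = 50 / 16.125 ≈ 3.1008
Gain = 20 log₁₀(3.1008) ≈ 9.83 dB
∠L = 0.00° − 119.74° = -119.74°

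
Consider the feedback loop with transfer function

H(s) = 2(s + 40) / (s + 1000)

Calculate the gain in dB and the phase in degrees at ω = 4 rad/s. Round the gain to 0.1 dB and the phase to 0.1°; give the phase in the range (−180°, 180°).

-21.9 dB, 5.5°

At s = jω = j4:
zero (s+40): 40 + j4 → |·| = √(40²+4²) = √1616 ≈ 40.2, ∠ = arctan(4/40) ≈ 5.71°
pole (s+1000): 1000 + j4 → |·| = √(1000²+4²) = √1000016 ≈ 1000, ∠ = arctan(4/1000) ≈ 0.23°
|H| = 2 · 40.2 / 1000 ≈ 0.0804
Gain = 20 log₁₀(0.0804) ≈ -21.89 dB
∠H = 5.71° − 0.23° = 5.48°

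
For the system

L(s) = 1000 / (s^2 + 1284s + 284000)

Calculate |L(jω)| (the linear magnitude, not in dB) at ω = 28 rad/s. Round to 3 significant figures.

0.00350

Substitute s = j28:
Numerator: 1000 = 1000 + j0
Denominator: (j28)^2 + 1284(j28) + 284000 = 283216 + j35952
|N| = √(1000² + 0²) ≈ 1000, ∠N ≈ 0.00°
|D| = √(283216² + 35952²) ≈ 2.8549e+05, ∠D ≈ 7.23°
|L| = 1000 / 2.8549e+05 ≈ 0.0035027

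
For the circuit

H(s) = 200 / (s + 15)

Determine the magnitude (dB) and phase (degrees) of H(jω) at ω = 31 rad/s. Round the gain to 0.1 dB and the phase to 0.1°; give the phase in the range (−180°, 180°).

At s = jω = j31:
pole (s+15): 15 + j31 → |·| = √(15²+31²) = √1186 ≈ 34.438, ∠ = arctan(31/15) ≈ 64.18°
|H| = 200 / 34.438 ≈ 5.8075
Gain = 20 log₁₀(5.8075) ≈ 15.28 dB
∠H = 0.00° − 64.18° = -64.18°

15.3 dB, -64.2°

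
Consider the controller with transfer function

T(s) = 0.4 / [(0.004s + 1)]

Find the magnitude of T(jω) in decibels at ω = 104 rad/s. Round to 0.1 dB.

-8.7 dB

At ω = 104 rad/s:
pole (1 + j104·0.004) = 1 + j0.416 → |·| ≈ 1.0831, ∠ ≈ 22.59°
|T| = 0.4 · 1 / (1.0831) ≈ 0.36931
Gain = 20 log₁₀(0.36931) ≈ -8.65 dB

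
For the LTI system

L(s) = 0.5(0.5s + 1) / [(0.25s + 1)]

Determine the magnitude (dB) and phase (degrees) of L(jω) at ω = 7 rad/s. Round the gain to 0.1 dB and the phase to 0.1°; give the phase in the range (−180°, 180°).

At ω = 7 rad/s:
zero (1 + j7·0.5) = 1 + j3.5 → |·| ≈ 3.6401, ∠ ≈ 74.05°
pole (1 + j7·0.25) = 1 + j1.75 → |·| ≈ 2.0156, ∠ ≈ 60.26°
|L| = 0.5 · 3.6401 / (2.0156) ≈ 0.90298
Gain = 20 log₁₀(0.90298) ≈ -0.89 dB
∠L = (74.05°) − (60.26°) = 13.79°

-0.9 dB, 13.8°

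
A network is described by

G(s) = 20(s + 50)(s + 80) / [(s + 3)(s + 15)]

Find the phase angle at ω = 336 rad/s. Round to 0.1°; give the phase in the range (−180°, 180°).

-18.8°

At s = jω = j336:
zero (s+50): 50 + j336 → |·| = √(50²+336²) = √115396 ≈ 339.7, ∠ = arctan(336/50) ≈ 81.54°
zero (s+80): 80 + j336 → |·| = √(80²+336²) = √119296 ≈ 345.39, ∠ = arctan(336/80) ≈ 76.61°
pole (s+3): 3 + j336 → |·| = √(3²+336²) = √112905 ≈ 336.01, ∠ = arctan(336/3) ≈ 89.49°
pole (s+15): 15 + j336 → |·| = √(15²+336²) = √113121 ≈ 336.33, ∠ = arctan(336/15) ≈ 87.44°
∠G = 158.15° − 176.93° = -18.78°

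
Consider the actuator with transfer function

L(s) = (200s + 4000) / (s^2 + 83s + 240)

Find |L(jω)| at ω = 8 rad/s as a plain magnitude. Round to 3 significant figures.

6.27

Substitute s = j8:
Numerator: 200(j8) + 4000 = 4000 + j1600
Denominator: (j8)^2 + 83(j8) + 240 = 176 + j664
|N| = √(4000² + 1600²) ≈ 4308.1, ∠N ≈ 21.80°
|D| = √(176² + 664²) ≈ 686.93, ∠D ≈ 75.15°
|L| = 4308.1 / 686.93 ≈ 6.2715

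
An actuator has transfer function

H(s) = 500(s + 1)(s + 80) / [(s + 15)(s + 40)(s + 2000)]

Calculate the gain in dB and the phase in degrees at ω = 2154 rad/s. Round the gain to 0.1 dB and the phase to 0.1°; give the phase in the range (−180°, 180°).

At s = jω = j2154:
zero (s+1): 1 + j2154 → |·| = √(1²+2154²) = √4639717 ≈ 2154, ∠ = arctan(2154/1) ≈ 89.97°
zero (s+80): 80 + j2154 → |·| = √(80²+2154²) = √4646116 ≈ 2155.5, ∠ = arctan(2154/80) ≈ 87.87°
pole (s+15): 15 + j2154 → |·| = √(15²+2154²) = √4639941 ≈ 2154.1, ∠ = arctan(2154/15) ≈ 89.60°
pole (s+40): 40 + j2154 → |·| = √(40²+2154²) = √4641316 ≈ 2154.4, ∠ = arctan(2154/40) ≈ 88.94°
pole (s+2000): 2000 + j2154 → |·| = √(2000²+2154²) = √8639716 ≈ 2939.3, ∠ = arctan(2154/2000) ≈ 47.12°
|H| = 500 · 4.6429e+06 / 1.3641e+10 ≈ 0.17018
Gain = 20 log₁₀(0.17018) ≈ -15.38 dB
∠H = 177.84° − 225.66° = -47.82°

-15.4 dB, -47.8°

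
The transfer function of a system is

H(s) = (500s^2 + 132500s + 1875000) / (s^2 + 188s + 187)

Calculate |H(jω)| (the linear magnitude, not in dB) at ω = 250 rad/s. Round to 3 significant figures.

567

Substitute s = j250:
Numerator: 500(j250)^2 + 132500(j250) + 1875000 = -29375000 + j33125000
Denominator: (j250)^2 + 188(j250) + 187 = -62313 + j47000
|N| = √(29375000² + 33125000²) ≈ 4.4274e+07, ∠N ≈ 131.57°
|D| = √(62313² + 47000²) ≈ 78051, ∠D ≈ 142.97°
|H| = 4.4274e+07 / 78051 ≈ 567.24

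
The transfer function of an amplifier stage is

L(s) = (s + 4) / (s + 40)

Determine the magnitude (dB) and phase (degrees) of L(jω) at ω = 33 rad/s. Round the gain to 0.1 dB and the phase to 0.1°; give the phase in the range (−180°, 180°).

-3.9 dB, 43.6°

At s = jω = j33:
zero (s+4): 4 + j33 → |·| = √(4²+33²) = √1105 ≈ 33.242, ∠ = arctan(33/4) ≈ 83.09°
pole (s+40): 40 + j33 → |·| = √(40²+33²) = √2689 ≈ 51.856, ∠ = arctan(33/40) ≈ 39.52°
|L| = 1 · 33.242 / 51.856 ≈ 0.64104
Gain = 20 log₁₀(0.64104) ≈ -3.86 dB
∠L = 83.09° − 39.52° = 43.57°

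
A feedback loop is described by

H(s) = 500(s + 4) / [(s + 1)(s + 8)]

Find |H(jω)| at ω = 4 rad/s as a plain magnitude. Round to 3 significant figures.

76.7

At s = jω = j4:
zero (s+4): 4 + j4 → |·| = √(4²+4²) = √32 ≈ 5.6569, ∠ = arctan(4/4) ≈ 45.00°
pole (s+1): 1 + j4 → |·| = √(1²+4²) = √17 ≈ 4.1231, ∠ = arctan(4/1) ≈ 75.96°
pole (s+8): 8 + j4 → |·| = √(8²+4²) = √80 ≈ 8.9443, ∠ = arctan(4/8) ≈ 26.57°
|H| = 500 · 5.6569 / 36.878 ≈ 76.697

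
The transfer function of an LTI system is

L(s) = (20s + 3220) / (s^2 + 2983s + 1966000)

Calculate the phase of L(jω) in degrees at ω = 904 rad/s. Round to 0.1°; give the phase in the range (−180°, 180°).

Substitute s = j904:
Numerator: 20(j904) + 3220 = 3220 + j18080
Denominator: (j904)^2 + 2983(j904) + 1966000 = 1148784 + j2696632
|N| = √(3220² + 18080²) ≈ 18364, ∠N ≈ 79.90°
|D| = √(1148784² + 2696632²) ≈ 2.9311e+06, ∠D ≈ 66.93°
∠L = 79.90° − 66.93° = 12.97°

13.0°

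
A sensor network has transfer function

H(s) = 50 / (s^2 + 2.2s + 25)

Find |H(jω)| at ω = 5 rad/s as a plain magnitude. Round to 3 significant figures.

At s = jω = j5:
quadratic: (j5)² + 2.2·j5 + 25 = 0 + j11 → |·| ≈ 11, ∠ ≈ 90.00°
|H| = 50 / 11 ≈ 4.5455

4.55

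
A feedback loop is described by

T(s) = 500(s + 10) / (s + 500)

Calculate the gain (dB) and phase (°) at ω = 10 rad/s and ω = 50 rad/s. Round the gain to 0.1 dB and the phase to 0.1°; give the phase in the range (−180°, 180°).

At s = jω = j10:
zero (s+10): 10 + j10 → |·| = √(10²+10²) = √200 ≈ 14.142, ∠ = arctan(10/10) ≈ 45.00°
pole (s+500): 500 + j10 → |·| = √(500²+10²) = √250100 ≈ 500.1, ∠ = arctan(10/500) ≈ 1.15°
|T| = 500 · 14.142 / 500.1 ≈ 14.139
Gain = 20 log₁₀(14.139) ≈ 23.01 dB
∠T = 45.00° − 1.15° = 43.85°

At s = jω = j50:
zero (s+10): 10 + j50 → |·| = √(10²+50²) = √2600 ≈ 50.99, ∠ = arctan(50/10) ≈ 78.69°
pole (s+500): 500 + j50 → |·| = √(500²+50²) = √252500 ≈ 502.49, ∠ = arctan(50/500) ≈ 5.71°
|T| = 500 · 50.99 / 502.49 ≈ 50.737
Gain = 20 log₁₀(50.737) ≈ 34.11 dB
∠T = 78.69° − 5.71° = 72.98°

ω = 10: 23.0 dB, 43.9°; ω = 50: 34.1 dB, 73.0°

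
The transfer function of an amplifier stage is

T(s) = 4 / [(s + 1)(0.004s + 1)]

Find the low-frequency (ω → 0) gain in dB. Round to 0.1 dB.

T(0) = 4 · 1 / 1 = 4
20 log₁₀(4) ≈ 12.04 dB

12.0 dB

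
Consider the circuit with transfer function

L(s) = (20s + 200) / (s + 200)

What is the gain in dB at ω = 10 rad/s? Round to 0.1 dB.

3.0 dB

Substitute s = j10:
Numerator: 20(j10) + 200 = 200 + j200
Denominator: (j10) + 200 = 200 + j10
|N| = √(200² + 200²) ≈ 282.84, ∠N ≈ 45.00°
|D| = √(200² + 10²) ≈ 200.25, ∠D ≈ 2.86°
|L| = 282.84 / 200.25 ≈ 1.4124
Gain = 20 log₁₀(1.4124) ≈ 3.00 dB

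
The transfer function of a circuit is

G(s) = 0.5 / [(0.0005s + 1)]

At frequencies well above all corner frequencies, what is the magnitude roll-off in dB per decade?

Each pole contributes −20 dB/decade at high frequency; each zero contributes +20 dB/decade.
Net: 0 zero(s) − 1 pole(s) → -20 dB/decade.

-20 dB/decade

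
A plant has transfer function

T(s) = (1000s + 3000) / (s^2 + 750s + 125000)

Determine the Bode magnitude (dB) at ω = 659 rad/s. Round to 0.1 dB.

Substitute s = j659:
Numerator: 1000(j659) + 3000 = 3000 + j659000
Denominator: (j659)^2 + 750(j659) + 125000 = -309281 + j494250
|N| = √(3000² + 659000²) ≈ 6.5901e+05, ∠N ≈ 89.74°
|D| = √(309281² + 494250²) ≈ 5.8304e+05, ∠D ≈ 122.04°
|T| = 6.5901e+05 / 5.8304e+05 ≈ 1.1303
Gain = 20 log₁₀(1.1303) ≈ 1.06 dB

1.1 dB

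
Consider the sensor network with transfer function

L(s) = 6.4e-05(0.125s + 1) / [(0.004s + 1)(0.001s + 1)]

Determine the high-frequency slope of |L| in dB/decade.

-20 dB/decade

Each pole contributes −20 dB/decade at high frequency; each zero contributes +20 dB/decade.
Net: 1 zero(s) − 2 pole(s) → -20 dB/decade.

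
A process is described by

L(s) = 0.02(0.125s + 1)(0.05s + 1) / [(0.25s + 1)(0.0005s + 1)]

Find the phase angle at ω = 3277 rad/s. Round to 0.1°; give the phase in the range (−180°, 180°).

At ω = 3277 rad/s:
zero (1 + j3277·0.125) = 1 + j409.625 → |·| ≈ 409.63, ∠ ≈ 89.86°
zero (1 + j3277·0.05) = 1 + j163.85 → |·| ≈ 163.85, ∠ ≈ 89.65°
pole (1 + j3277·0.25) = 1 + j819.25 → |·| ≈ 819.25, ∠ ≈ 89.93°
pole (1 + j3277·0.0005) = 1 + j1.6385 → |·| ≈ 1.9196, ∠ ≈ 58.60°
∠L = (89.86° + 89.65°) − (89.93° + 58.60°) = 30.98°

31.0°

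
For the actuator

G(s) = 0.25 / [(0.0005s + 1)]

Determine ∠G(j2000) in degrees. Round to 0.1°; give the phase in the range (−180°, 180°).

-45.0°

At ω = 2000 rad/s:
pole (1 + j2000·0.0005) = 1 + j1 → |·| ≈ 1.4142, ∠ ≈ 45.00°
∠G = (0°) − (45.00°) = -45.00°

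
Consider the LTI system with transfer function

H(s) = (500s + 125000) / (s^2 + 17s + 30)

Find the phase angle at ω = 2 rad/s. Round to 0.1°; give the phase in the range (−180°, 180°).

-52.1°

Substitute s = j2:
Numerator: 500(j2) + 125000 = 125000 + j1000
Denominator: (j2)^2 + 17(j2) + 30 = 26 + j34
|N| = √(125000² + 1000²) ≈ 1.25e+05, ∠N ≈ 0.46°
|D| = √(26² + 34²) ≈ 42.802, ∠D ≈ 52.59°
∠H = 0.46° − 52.59° = -52.13°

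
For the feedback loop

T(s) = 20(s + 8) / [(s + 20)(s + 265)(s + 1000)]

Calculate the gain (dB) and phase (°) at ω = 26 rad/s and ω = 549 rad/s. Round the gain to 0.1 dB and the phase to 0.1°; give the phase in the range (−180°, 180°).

At s = jω = j26:
zero (s+8): 8 + j26 → |·| = √(8²+26²) = √740 ≈ 27.203, ∠ = arctan(26/8) ≈ 72.90°
pole (s+20): 20 + j26 → |·| = √(20²+26²) = √1076 ≈ 32.802, ∠ = arctan(26/20) ≈ 52.43°
pole (s+265): 265 + j26 → |·| = √(265²+26²) = √70901 ≈ 266.27, ∠ = arctan(26/265) ≈ 5.60°
pole (s+1000): 1000 + j26 → |·| = √(1000²+26²) = √1000676 ≈ 1000.3, ∠ = arctan(26/1000) ≈ 1.49°
|T| = 20 · 27.203 / 8.7368e+06 ≈ 6.2272e-05
Gain = 20 log₁₀(6.2272e-05) ≈ -84.11 dB
∠T = 72.90° − 59.52° = 13.38°

At s = jω = j549:
zero (s+8): 8 + j549 → |·| = √(8²+549²) = √301465 ≈ 549.06, ∠ = arctan(549/8) ≈ 89.17°
pole (s+20): 20 + j549 → |·| = √(20²+549²) = √301801 ≈ 549.36, ∠ = arctan(549/20) ≈ 87.91°
pole (s+265): 265 + j549 → |·| = √(265²+549²) = √371626 ≈ 609.61, ∠ = arctan(549/265) ≈ 64.23°
pole (s+1000): 1000 + j549 → |·| = √(1000²+549²) = √1301401 ≈ 1140.8, ∠ = arctan(549/1000) ≈ 28.77°
|T| = 20 · 549.06 / 3.8205e+08 ≈ 2.8743e-05
Gain = 20 log₁₀(2.8743e-05) ≈ -90.83 dB
∠T = 89.17° − 180.91° = -91.74°

ω = 26: -84.1 dB, 13.4°; ω = 549: -90.8 dB, -91.7°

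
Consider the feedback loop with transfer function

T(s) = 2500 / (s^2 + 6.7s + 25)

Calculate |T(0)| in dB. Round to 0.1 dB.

40.0 dB

T(0) = 2500 / 25 = 100
20 log₁₀(100) ≈ 40.00 dB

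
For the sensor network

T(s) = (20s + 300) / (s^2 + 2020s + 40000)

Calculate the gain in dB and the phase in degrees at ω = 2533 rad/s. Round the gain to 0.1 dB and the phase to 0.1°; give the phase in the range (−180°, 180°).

-44.2 dB, -51.6°

Substitute s = j2533:
Numerator: 20(j2533) + 300 = 300 + j50660
Denominator: (j2533)^2 + 2020(j2533) + 40000 = -6376089 + j5116660
|N| = √(300² + 50660²) ≈ 50661, ∠N ≈ 89.66°
|D| = √(6376089² + 5116660²) ≈ 8.1753e+06, ∠D ≈ 141.25°
|T| = 50661 / 8.1753e+06 ≈ 0.0061968
Gain = 20 log₁₀(0.0061968) ≈ -44.16 dB
∠T = 89.66° − 141.25° = -51.59°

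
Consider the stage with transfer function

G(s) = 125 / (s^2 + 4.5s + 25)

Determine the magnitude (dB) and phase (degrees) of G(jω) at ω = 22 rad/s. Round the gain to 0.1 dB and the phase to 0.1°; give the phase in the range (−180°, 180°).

-11.5 dB, -167.8°

At s = jω = j22:
quadratic: (j22)² + 4.5·j22 + 25 = -459 + j99 → |·| ≈ 469.56, ∠ ≈ 167.83°
|G| = 125 / 469.56 ≈ 0.26621
Gain = 20 log₁₀(0.26621) ≈ -11.50 dB
∠G = 0.00° − 167.83° = -167.83°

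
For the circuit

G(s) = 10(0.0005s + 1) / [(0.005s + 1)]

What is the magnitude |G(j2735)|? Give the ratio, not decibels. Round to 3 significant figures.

At ω = 2735 rad/s:
zero (1 + j2735·0.0005) = 1 + j1.3675 → |·| ≈ 1.6941, ∠ ≈ 53.82°
pole (1 + j2735·0.005) = 1 + j13.675 → |·| ≈ 13.712, ∠ ≈ 85.82°
|G| = 10 · 1.6941 / (13.712) ≈ 1.2355

1.24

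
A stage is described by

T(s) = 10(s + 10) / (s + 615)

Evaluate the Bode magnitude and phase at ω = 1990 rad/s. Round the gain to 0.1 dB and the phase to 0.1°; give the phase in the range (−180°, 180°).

19.6 dB, 16.9°

At s = jω = j1990:
zero (s+10): 10 + j1990 → |·| = √(10²+1990²) = √3960200 ≈ 1990, ∠ = arctan(1990/10) ≈ 89.71°
pole (s+615): 615 + j1990 → |·| = √(615²+1990²) = √4338325 ≈ 2082.9, ∠ = arctan(1990/615) ≈ 72.83°
|T| = 10 · 1990 / 2082.9 ≈ 9.554
Gain = 20 log₁₀(9.554) ≈ 19.60 dB
∠T = 89.71° − 72.83° = 16.88°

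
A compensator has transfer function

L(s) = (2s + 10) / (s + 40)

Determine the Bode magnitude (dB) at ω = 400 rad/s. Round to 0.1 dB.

6.0 dB

Substitute s = j400:
Numerator: 2(j400) + 10 = 10 + j800
Denominator: (j400) + 40 = 40 + j400
|N| = √(10² + 800²) ≈ 800.06, ∠N ≈ 89.28°
|D| = √(40² + 400²) ≈ 402, ∠D ≈ 84.29°
|L| = 800.06 / 402 ≈ 1.9902
Gain = 20 log₁₀(1.9902) ≈ 5.98 dB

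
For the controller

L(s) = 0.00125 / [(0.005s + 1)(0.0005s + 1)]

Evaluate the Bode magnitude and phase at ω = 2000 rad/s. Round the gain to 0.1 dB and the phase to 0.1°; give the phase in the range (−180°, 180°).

At ω = 2000 rad/s:
pole (1 + j2000·0.005) = 1 + j10 → |·| ≈ 10.05, ∠ ≈ 84.29°
pole (1 + j2000·0.0005) = 1 + j1 → |·| ≈ 1.4142, ∠ ≈ 45.00°
|L| = 0.00125 · 1 / (10.05 · 1.4142) ≈ 8.7949e-05
Gain = 20 log₁₀(8.7949e-05) ≈ -81.12 dB
∠L = (0°) − (84.29° + 45.00°) = -129.29°

-81.1 dB, -129.3°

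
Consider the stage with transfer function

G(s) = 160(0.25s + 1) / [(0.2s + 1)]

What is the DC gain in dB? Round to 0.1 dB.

G(0) = 160 · 1 / 1 = 160
20 log₁₀(160) ≈ 44.08 dB

44.1 dB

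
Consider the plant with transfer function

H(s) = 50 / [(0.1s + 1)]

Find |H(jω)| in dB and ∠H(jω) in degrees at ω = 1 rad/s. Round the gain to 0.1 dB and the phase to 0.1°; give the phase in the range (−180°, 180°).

At ω = 1 rad/s:
pole (1 + j1·0.1) = 1 + j0.1 → |·| ≈ 1.005, ∠ ≈ 5.71°
|H| = 50 · 1 / (1.005) ≈ 49.751
Gain = 20 log₁₀(49.751) ≈ 33.94 dB
∠H = (0°) − (5.71°) = -5.71°

33.9 dB, -5.7°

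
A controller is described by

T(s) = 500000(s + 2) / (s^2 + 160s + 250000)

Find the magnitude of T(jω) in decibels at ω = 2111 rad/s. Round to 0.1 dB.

At s = jω = j2111:
zero (s+2): 2 + j2111 → |·| = √(2²+2111²) = √4456325 ≈ 2111, ∠ = arctan(2111/2) ≈ 89.95°
quadratic: (j2111)² + 160·j2111 + 250000 = -4206321 + j337760 → |·| ≈ 4.2199e+06, ∠ ≈ 175.41°
|T| = 500000 · 2111 / 4.2199e+06 ≈ 250.12
Gain = 20 log₁₀(250.12) ≈ 47.96 dB

48.0 dB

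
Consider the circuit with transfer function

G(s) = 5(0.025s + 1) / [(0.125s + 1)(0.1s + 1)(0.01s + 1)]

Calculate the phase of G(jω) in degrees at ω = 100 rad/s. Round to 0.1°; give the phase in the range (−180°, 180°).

-146.5°

At ω = 100 rad/s:
zero (1 + j100·0.025) = 1 + j2.5 → |·| ≈ 2.6926, ∠ ≈ 68.20°
pole (1 + j100·0.125) = 1 + j12.5 → |·| ≈ 12.54, ∠ ≈ 85.43°
pole (1 + j100·0.1) = 1 + j10 → |·| ≈ 10.05, ∠ ≈ 84.29°
pole (1 + j100·0.01) = 1 + j1 → |·| ≈ 1.4142, ∠ ≈ 45.00°
∠G = (68.20°) − (85.43° + 84.29° + 45.00°) = -146.52°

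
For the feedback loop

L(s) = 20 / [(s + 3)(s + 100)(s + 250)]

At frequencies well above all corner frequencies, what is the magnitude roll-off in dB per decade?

-60 dB/decade

Each pole contributes −20 dB/decade at high frequency; each zero contributes +20 dB/decade.
Net: 0 zero(s) − 3 pole(s) → -60 dB/decade.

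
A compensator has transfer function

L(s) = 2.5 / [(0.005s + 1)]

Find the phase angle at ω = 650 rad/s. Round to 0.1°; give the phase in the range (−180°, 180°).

-72.9°

At ω = 650 rad/s:
pole (1 + j650·0.005) = 1 + j3.25 → |·| ≈ 3.4004, ∠ ≈ 72.90°
∠L = (0°) − (72.90°) = -72.90°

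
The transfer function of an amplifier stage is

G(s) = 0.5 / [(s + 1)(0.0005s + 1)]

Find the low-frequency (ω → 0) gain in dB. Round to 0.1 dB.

G(0) = 0.5 · 1 / 1 = 0.5
20 log₁₀(0.5) ≈ -6.02 dB

-6.0 dB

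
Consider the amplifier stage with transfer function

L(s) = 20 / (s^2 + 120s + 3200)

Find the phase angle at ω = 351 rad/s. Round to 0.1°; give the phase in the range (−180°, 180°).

-160.7°

Substitute s = j351:
Numerator: 20 = 20 + j0
Denominator: (j351)^2 + 120(j351) + 3200 = -120001 + j42120
|N| = √(20² + 0²) ≈ 20, ∠N ≈ 0.00°
|D| = √(120001² + 42120²) ≈ 1.2718e+05, ∠D ≈ 160.66°
∠L = 0.00° − 160.66° = -160.66°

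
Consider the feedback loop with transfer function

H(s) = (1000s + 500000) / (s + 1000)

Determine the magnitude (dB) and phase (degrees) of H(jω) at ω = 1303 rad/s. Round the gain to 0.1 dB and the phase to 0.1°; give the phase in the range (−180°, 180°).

58.6 dB, 16.5°

Substitute s = j1303:
Numerator: 1000(j1303) + 500000 = 500000 + j1303000
Denominator: (j1303) + 1000 = 1000 + j1303
|N| = √(500000² + 1303000²) ≈ 1.3956e+06, ∠N ≈ 69.01°
|D| = √(1000² + 1303²) ≈ 1642.5, ∠D ≈ 52.50°
|H| = 1.3956e+06 / 1642.5 ≈ 849.68
Gain = 20 log₁₀(849.68) ≈ 58.59 dB
∠H = 69.01° − 52.50° = 16.51°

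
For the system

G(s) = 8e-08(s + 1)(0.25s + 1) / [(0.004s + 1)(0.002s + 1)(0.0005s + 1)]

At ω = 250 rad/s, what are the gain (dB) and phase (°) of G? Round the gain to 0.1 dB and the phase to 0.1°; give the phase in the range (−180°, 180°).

-62.1 dB, 100.2°

At ω = 250 rad/s:
zero (1 + j250·1) = 1 + j250 → |·| ≈ 250, ∠ ≈ 89.77°
zero (1 + j250·0.25) = 1 + j62.5 → |·| ≈ 62.508, ∠ ≈ 89.08°
pole (1 + j250·0.004) = 1 + j1 → |·| ≈ 1.4142, ∠ ≈ 45.00°
pole (1 + j250·0.002) = 1 + j0.5 → |·| ≈ 1.118, ∠ ≈ 26.57°
pole (1 + j250·0.0005) = 1 + j0.125 → |·| ≈ 1.0078, ∠ ≈ 7.13°
|G| = 8e-08 · 250 · 62.508 / (1.4142 · 1.118 · 1.0078) ≈ 0.00078458
Gain = 20 log₁₀(0.00078458) ≈ -62.11 dB
∠G = (89.77° + 89.08°) − (45.00° + 26.57° + 7.13°) = 100.15°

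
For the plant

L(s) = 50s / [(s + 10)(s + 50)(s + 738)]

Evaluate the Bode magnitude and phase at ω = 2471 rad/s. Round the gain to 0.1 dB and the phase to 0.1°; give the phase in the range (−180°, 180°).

-102.1 dB, -162.0°

At s = jω = j2471:
zero at origin: s = j2471 → |·| = 2471, ∠ = 90.00°
pole (s+10): 10 + j2471 → |·| = √(10²+2471²) = √6105941 ≈ 2471, ∠ = arctan(2471/10) ≈ 89.77°
pole (s+50): 50 + j2471 → |·| = √(50²+2471²) = √6108341 ≈ 2471.5, ∠ = arctan(2471/50) ≈ 88.84°
pole (s+738): 738 + j2471 → |·| = √(738²+2471²) = √6650485 ≈ 2578.9, ∠ = arctan(2471/738) ≈ 73.37°
|L| = 50 · 2471 / 1.575e+10 ≈ 7.8444e-06
Gain = 20 log₁₀(7.8444e-06) ≈ -102.11 dB
∠L = 90.00° − 251.98° = -161.98°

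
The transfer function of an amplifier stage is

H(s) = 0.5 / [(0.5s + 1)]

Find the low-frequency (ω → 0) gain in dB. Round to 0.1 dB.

-6.0 dB

H(0) = 0.5 · 1 / 1 = 0.5
20 log₁₀(0.5) ≈ -6.02 dB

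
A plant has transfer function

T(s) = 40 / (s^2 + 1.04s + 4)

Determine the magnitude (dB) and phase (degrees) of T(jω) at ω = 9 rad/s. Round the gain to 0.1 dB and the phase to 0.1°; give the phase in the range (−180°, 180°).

-5.8 dB, -173.1°

At s = jω = j9:
quadratic: (j9)² + 1.04·j9 + 4 = -77 + j9.36 → |·| ≈ 77.567, ∠ ≈ 173.07°
|T| = 40 / 77.567 ≈ 0.51568
Gain = 20 log₁₀(0.51568) ≈ -5.75 dB
∠T = 0.00° − 173.07° = -173.07°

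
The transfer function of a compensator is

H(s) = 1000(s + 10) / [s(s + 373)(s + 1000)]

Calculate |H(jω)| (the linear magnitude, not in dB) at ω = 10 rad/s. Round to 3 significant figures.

0.00379

At s = jω = j10:
zero (s+10): 10 + j10 → |·| = √(10²+10²) = √200 ≈ 14.142, ∠ = arctan(10/10) ≈ 45.00°
pole (s+373): 373 + j10 → |·| = √(373²+10²) = √139229 ≈ 373.13, ∠ = arctan(10/373) ≈ 1.54°
pole (s+1000): 1000 + j10 → |·| = √(1000²+10²) = √1000100 ≈ 1000, ∠ = arctan(10/1000) ≈ 0.57°
pole at origin: |s| = 10, ∠ = 90.00° (in denominator)
|H| = 1000 · 14.142 / 3.7313e+06 ≈ 0.0037901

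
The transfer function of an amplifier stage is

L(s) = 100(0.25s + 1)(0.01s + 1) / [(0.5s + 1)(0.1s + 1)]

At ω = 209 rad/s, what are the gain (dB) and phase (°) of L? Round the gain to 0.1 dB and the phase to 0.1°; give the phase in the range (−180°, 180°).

At ω = 209 rad/s:
zero (1 + j209·0.25) = 1 + j52.25 → |·| ≈ 52.26, ∠ ≈ 88.90°
zero (1 + j209·0.01) = 1 + j2.09 → |·| ≈ 2.3169, ∠ ≈ 64.43°
pole (1 + j209·0.5) = 1 + j104.5 → |·| ≈ 104.5, ∠ ≈ 89.45°
pole (1 + j209·0.1) = 1 + j20.9 → |·| ≈ 20.924, ∠ ≈ 87.26°
|L| = 100 · 52.26 · 2.3169 / (104.5 · 20.924) ≈ 5.5375
Gain = 20 log₁₀(5.5375) ≈ 14.87 dB
∠L = (88.90° + 64.43°) − (89.45° + 87.26°) = -23.38°

14.9 dB, -23.4°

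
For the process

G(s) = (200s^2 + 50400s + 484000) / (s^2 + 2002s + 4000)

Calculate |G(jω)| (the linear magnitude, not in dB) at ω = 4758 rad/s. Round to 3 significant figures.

Substitute s = j4758:
Numerator: 200(j4758)^2 + 50400(j4758) + 484000 = -4527228800 + j239803200
Denominator: (j4758)^2 + 2002(j4758) + 4000 = -22634564 + j9525516
|N| = √(4527228800² + 239803200²) ≈ 4.5336e+09, ∠N ≈ 176.97°
|D| = √(22634564² + 9525516²) ≈ 2.4557e+07, ∠D ≈ 157.18°
|G| = 4.5336e+09 / 2.4557e+07 ≈ 184.62

185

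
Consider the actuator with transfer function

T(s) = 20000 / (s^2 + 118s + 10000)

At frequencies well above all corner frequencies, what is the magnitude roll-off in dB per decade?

Each pole contributes −20 dB/decade at high frequency; each zero contributes +20 dB/decade.
Net: 0 zero(s) − 2 pole(s) → -40 dB/decade.

-40 dB/decade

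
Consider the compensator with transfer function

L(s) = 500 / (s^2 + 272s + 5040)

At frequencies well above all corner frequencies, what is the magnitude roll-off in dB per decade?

-40 dB/decade

Each pole contributes −20 dB/decade at high frequency; each zero contributes +20 dB/decade.
Net: 0 zero(s) − 2 pole(s) → -40 dB/decade.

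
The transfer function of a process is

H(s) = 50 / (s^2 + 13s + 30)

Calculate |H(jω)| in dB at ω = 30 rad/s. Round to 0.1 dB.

-25.6 dB

Substitute s = j30:
Numerator: 50 = 50 + j0
Denominator: (j30)^2 + 13(j30) + 30 = -870 + j390
|N| = √(50² + 0²) ≈ 50, ∠N ≈ 0.00°
|D| = √(870² + 390²) ≈ 953.41, ∠D ≈ 155.85°
|H| = 50 / 953.41 ≈ 0.052443
Gain = 20 log₁₀(0.052443) ≈ -25.61 dB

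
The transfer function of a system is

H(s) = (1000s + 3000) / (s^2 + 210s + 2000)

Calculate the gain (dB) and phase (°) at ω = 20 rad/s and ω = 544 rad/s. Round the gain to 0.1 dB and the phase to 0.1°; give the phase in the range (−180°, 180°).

Substitute s = j20:
Numerator: 1000(j20) + 3000 = 3000 + j20000
Denominator: (j20)^2 + 210(j20) + 2000 = 1600 + j4200
|N| = √(3000² + 20000²) ≈ 20224, ∠N ≈ 81.47°
|D| = √(1600² + 4200²) ≈ 4494.4, ∠D ≈ 69.15°
|H| = 20224 / 4494.4 ≈ 4.4998
Gain = 20 log₁₀(4.4998) ≈ 13.06 dB
∠H = 81.47° − 69.15° = 12.32°

Substitute s = j544:
Numerator: 1000(j544) + 3000 = 3000 + j544000
Denominator: (j544)^2 + 210(j544) + 2000 = -293936 + j114240
|N| = √(3000² + 544000²) ≈ 5.4401e+05, ∠N ≈ 89.68°
|D| = √(293936² + 114240²) ≈ 3.1536e+05, ∠D ≈ 158.76°
|H| = 5.4401e+05 / 3.1536e+05 ≈ 1.725
Gain = 20 log₁₀(1.725) ≈ 4.74 dB
∠H = 89.68° − 158.76° = -69.08°

ω = 20: 13.1 dB, 12.3°; ω = 544: 4.7 dB, -69.1°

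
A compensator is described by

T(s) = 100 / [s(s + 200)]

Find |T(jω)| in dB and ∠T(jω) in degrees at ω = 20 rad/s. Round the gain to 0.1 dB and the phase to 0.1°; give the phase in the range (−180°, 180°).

At s = jω = j20:
pole (s+200): 200 + j20 → |·| = √(200²+20²) = √40400 ≈ 201, ∠ = arctan(20/200) ≈ 5.71°
pole at origin: |s| = 20, ∠ = 90.00° (in denominator)
|T| = 100 / 4020 ≈ 0.024876
Gain = 20 log₁₀(0.024876) ≈ -32.08 dB
∠T = 0.00° − 95.71° = -95.71°

-32.1 dB, -95.7°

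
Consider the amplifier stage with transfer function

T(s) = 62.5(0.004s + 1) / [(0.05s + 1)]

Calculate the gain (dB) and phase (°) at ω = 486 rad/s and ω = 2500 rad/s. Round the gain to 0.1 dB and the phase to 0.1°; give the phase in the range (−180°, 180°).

At ω = 486 rad/s:
zero (1 + j486·0.004) = 1 + j1.944 → |·| ≈ 2.1861, ∠ ≈ 62.78°
pole (1 + j486·0.05) = 1 + j24.3 → |·| ≈ 24.321, ∠ ≈ 87.64°
|T| = 62.5 · 2.1861 / (24.321) ≈ 5.6178
Gain = 20 log₁₀(5.6178) ≈ 14.99 dB
∠T = (62.78°) − (87.64°) = -24.86°

At ω = 2500 rad/s:
zero (1 + j2500·0.004) = 1 + j10 → |·| ≈ 10.05, ∠ ≈ 84.29°
pole (1 + j2500·0.05) = 1 + j125 → |·| ≈ 125, ∠ ≈ 89.54°
|T| = 62.5 · 10.05 / (125) ≈ 5.025
Gain = 20 log₁₀(5.025) ≈ 14.02 dB
∠T = (84.29°) − (89.54°) = -5.25°

ω = 486: 15.0 dB, -24.9°; ω = 2500: 14.0 dB, -5.3°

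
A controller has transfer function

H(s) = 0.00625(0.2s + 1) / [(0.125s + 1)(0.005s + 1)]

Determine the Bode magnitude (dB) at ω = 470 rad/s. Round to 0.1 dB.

At ω = 470 rad/s:
zero (1 + j470·0.2) = 1 + j94 → |·| ≈ 94.005, ∠ ≈ 89.39°
pole (1 + j470·0.125) = 1 + j58.75 → |·| ≈ 58.759, ∠ ≈ 89.02°
pole (1 + j470·0.005) = 1 + j2.35 → |·| ≈ 2.5539, ∠ ≈ 66.95°
|H| = 0.00625 · 94.005 / (58.759 · 2.5539) ≈ 0.0039152
Gain = 20 log₁₀(0.0039152) ≈ -48.14 dB

-48.1 dB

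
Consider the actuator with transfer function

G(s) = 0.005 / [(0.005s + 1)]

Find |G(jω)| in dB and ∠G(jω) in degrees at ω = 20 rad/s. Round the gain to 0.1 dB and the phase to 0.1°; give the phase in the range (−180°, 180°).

-46.1 dB, -5.7°

At ω = 20 rad/s:
pole (1 + j20·0.005) = 1 + j0.1 → |·| ≈ 1.005, ∠ ≈ 5.71°
|G| = 0.005 · 1 / (1.005) ≈ 0.0049751
Gain = 20 log₁₀(0.0049751) ≈ -46.06 dB
∠G = (0°) − (5.71°) = -5.71°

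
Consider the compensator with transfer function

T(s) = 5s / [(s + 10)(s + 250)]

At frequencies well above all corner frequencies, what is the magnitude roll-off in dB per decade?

Each pole contributes −20 dB/decade at high frequency; each zero contributes +20 dB/decade.
Net: 1 zero(s) − 2 pole(s) → -20 dB/decade.

-20 dB/decade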